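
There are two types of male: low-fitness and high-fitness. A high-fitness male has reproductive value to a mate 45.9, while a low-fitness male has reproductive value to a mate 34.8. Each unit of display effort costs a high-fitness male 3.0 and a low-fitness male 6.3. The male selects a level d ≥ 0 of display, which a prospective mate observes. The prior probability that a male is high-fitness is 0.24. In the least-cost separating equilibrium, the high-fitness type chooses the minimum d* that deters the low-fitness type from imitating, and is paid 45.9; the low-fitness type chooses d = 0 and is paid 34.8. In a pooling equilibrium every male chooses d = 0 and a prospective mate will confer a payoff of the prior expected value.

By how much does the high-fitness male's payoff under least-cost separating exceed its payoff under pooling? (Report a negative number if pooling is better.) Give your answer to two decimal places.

Least-cost separating signal: d* solves 34.8 = 45.9 − 6.3·d*, so d* = (45.9 − 34.8)/6.3 ≈ 1.7619.
High-fitness type's separating payoff: 45.9 − 3.0 × d* = 45.9 − 3.0 × (45.9 − 34.8)/6.3 = 45.9 − 33.3/6.3 ≈ 40.6143.
Pooling payoff: 0.24 × 45.9 + 0.76 × 34.8 = 37.464.
Difference: 40.6143 − 37.464 = 3.1503, i.e. 3.15 to two decimal places.
The high-fitness type prefers to separate.

3.15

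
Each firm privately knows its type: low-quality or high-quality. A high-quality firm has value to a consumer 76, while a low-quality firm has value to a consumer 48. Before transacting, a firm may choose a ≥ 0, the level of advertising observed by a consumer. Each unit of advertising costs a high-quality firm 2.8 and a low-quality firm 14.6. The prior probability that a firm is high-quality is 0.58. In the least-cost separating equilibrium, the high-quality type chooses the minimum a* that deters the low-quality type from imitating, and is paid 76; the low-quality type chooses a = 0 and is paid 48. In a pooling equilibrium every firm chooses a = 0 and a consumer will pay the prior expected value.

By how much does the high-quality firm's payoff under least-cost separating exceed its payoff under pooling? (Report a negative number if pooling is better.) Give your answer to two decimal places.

6.39

Least-cost separating signal: a* solves 48 = 76 − 14.6·a*, so a* = (76 − 48)/14.6 ≈ 1.9178.
High-quality type's separating payoff: 76 − 2.8 × a* = 76 − 2.8 × (76 − 48)/14.6 = 76 − 78.4/14.6 ≈ 70.6301.
Pooling payoff: 0.58 × 76 + 0.42 × 48 = 64.24.
Difference: 70.6301 − 64.24 = 6.3901, i.e. 6.39 to two decimal places.
The high-quality type prefers to separate.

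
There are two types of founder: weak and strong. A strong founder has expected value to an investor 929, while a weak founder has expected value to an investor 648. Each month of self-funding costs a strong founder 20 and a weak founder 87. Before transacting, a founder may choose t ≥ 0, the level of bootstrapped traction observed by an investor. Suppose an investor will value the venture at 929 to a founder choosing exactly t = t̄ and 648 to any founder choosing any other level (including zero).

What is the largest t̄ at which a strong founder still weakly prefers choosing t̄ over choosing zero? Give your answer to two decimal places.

Choosing t̄ yields the strong type 929 − 20·t̄; choosing zero yields 648.
The strong type is indifferent at 929 − 20·t̄ = 648, i.e. t̄ = (929 − 648) / 20 = 14.05.
For any t̄ above 14.05 the strong type would rather pool at zero, so separation collapses.

14.05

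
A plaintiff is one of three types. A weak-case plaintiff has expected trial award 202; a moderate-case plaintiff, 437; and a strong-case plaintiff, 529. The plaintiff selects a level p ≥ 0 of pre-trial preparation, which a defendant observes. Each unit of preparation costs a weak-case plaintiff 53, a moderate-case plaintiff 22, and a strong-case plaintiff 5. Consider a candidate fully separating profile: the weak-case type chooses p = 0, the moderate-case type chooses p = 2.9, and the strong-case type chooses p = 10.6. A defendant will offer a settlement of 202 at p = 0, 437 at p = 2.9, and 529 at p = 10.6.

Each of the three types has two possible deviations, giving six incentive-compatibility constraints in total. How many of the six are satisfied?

Strong-case (own payoff 529 − 5×10.6 = 476): to p=0 gives 202 → no gain ✓; to p=2.9 gives 437 − 5×2.9 = 422.5 → no gain ✓.
Weak-case (own payoff 202): to p=2.9 gives 437 − 53×2.9 = 283.3 → profitable ✗; to p=10.6 gives 529 − 53×10.6 = -32.8 → no gain ✓.
Moderate-case (own payoff 437 − 22×2.9 = 373.2): to p=0 gives 202 → no gain ✓; to p=10.6 gives 529 − 22×10.6 = 295.8 → no gain ✓.
5 of the 6 constraints hold; not an equilibrium.

5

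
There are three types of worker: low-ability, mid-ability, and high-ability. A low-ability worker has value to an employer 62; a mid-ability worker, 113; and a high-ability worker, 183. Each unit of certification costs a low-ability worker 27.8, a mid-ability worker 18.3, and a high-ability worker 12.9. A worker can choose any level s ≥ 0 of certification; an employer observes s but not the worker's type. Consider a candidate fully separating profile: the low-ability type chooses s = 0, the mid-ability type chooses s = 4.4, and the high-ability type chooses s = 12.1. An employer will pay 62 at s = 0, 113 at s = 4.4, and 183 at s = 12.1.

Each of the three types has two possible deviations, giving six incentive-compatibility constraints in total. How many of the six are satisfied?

Mid-ability (own payoff 113 − 18.3×4.4 = 32.48): to s=0 gives 62 → profitable ✗; to s=12.1 gives 183 − 18.3×12.1 = -38.43 → no gain ✓.
High-ability (own payoff 183 − 12.9×12.1 = 26.91): to s=0 gives 62 → profitable ✗; to s=4.4 gives 113 − 12.9×4.4 = 56.24 → profitable ✗.
Low-ability (own payoff 62): to s=4.4 gives 113 − 27.8×4.4 = -9.32 → no gain ✓; to s=12.1 gives 183 − 27.8×12.1 = -153.38 → no gain ✓.
3 of the 6 constraints hold; not an equilibrium.

3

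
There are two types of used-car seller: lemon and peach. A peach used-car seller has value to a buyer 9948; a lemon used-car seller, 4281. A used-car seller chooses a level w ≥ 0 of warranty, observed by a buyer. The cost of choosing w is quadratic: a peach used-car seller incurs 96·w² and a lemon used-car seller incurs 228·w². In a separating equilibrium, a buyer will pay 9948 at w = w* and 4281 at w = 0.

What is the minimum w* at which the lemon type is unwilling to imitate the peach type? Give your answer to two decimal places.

The lemon type at w = 0 receives 4281; imitating at w* yields 9948 − 228·w*².
Indifference: 4281 = 9948 − 228·w*², so w*² = (9948 − 4281) / 228 ≈ 24.8553.
w* = √24.8553 ≈ 4.99.

4.99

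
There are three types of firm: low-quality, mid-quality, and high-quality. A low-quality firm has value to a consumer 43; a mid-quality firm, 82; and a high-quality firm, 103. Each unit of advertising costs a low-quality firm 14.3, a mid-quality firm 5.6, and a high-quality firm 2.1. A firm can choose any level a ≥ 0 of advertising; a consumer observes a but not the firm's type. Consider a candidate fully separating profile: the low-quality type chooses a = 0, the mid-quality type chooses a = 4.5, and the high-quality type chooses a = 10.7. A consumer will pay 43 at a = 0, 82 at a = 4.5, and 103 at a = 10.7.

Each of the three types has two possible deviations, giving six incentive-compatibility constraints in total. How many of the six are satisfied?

Mid-quality (own payoff 82 − 5.6×4.5 = 56.8): to a=0 gives 43 → no gain ✓; to a=10.7 gives 103 − 5.6×10.7 = 43.08 → no gain ✓.
Low-quality (own payoff 43): to a=4.5 gives 82 − 14.3×4.5 = 17.65 → no gain ✓; to a=10.7 gives 103 − 14.3×10.7 = -50.01 → no gain ✓.
High-quality (own payoff 103 − 2.1×10.7 = 80.53): to a=0 gives 43 → no gain ✓; to a=4.5 gives 82 − 2.1×4.5 = 72.55 → no gain ✓.
6 of the 6 constraints hold; this profile is a separating equilibrium.

6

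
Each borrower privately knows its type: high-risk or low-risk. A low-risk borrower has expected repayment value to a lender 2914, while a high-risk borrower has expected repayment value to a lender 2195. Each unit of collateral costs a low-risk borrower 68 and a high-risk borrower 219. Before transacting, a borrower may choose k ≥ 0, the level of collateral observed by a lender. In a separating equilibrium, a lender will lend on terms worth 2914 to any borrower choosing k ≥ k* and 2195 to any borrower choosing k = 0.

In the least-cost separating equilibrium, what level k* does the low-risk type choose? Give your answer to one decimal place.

A high-risk borrower choosing k = 0 receives 2195.
Imitating at k* instead would pay 2914 at cost 219·k*, netting 2914 − 219·k*.
Indifference: 2195 = 2914 − 219·k*, so k* = (2914 − 2195) / 219 ≈ 3.3.
This is the high-risk type's binding incentive-compatibility constraint; any k ≥ 3.3 sustains separation on that side.

3.3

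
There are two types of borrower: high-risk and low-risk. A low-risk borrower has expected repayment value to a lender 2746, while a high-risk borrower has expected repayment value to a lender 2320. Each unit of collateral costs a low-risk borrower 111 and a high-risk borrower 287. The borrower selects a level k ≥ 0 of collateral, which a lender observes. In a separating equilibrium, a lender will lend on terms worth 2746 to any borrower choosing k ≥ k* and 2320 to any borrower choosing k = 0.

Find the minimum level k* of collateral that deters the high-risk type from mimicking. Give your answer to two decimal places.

A high-risk borrower choosing k = 0 receives 2320.
Imitating at k* instead would pay 2746 at cost 287·k*, netting 2746 − 287·k*.
Indifference: 2320 = 2746 − 287·k*, so k* = (2746 − 2320) / 287 ≈ 1.48.
This is the high-risk type's binding incentive-compatibility constraint; any k ≥ 1.48 sustains separation on that side.

1.48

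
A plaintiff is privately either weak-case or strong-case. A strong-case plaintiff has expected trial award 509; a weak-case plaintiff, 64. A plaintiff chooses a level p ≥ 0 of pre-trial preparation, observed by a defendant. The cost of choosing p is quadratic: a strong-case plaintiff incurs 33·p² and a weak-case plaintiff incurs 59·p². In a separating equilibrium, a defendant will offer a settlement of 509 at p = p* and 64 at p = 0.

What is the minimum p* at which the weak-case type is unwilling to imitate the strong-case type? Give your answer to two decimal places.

2.75

The weak-case type at p = 0 receives 64; imitating at p* yields 509 − 59·p*².
Indifference: 64 = 509 − 59·p*², so p*² = (509 − 64) / 59 ≈ 7.5424.
p* = √7.5424 ≈ 2.75.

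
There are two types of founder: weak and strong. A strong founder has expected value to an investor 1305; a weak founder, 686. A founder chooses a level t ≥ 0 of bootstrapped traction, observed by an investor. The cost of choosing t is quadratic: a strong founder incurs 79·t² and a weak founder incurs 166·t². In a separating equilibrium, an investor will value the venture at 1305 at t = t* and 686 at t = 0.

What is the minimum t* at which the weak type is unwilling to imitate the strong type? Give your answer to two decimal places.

The weak type at t = 0 receives 686; imitating at t* yields 1305 − 166·t*².
Indifference: 686 = 1305 − 166·t*², so t*² = (1305 − 686) / 166 ≈ 3.7289.
t* = √3.7289 ≈ 1.93.

1.93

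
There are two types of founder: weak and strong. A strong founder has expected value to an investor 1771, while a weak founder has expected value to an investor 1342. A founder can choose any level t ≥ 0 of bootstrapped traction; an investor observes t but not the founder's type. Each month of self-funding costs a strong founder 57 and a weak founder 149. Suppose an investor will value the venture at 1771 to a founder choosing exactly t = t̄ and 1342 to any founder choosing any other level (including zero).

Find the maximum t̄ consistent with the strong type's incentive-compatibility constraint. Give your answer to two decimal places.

Choosing t̄ yields the strong type 1771 − 57·t̄; choosing zero yields 1342.
The strong type is indifferent at 1771 − 57·t̄ = 1342, i.e. t̄ = (1771 − 1342) / 57 ≈ 7.53.
For any t̄ above 7.53 the strong type would rather pool at zero, so separation collapses.

7.53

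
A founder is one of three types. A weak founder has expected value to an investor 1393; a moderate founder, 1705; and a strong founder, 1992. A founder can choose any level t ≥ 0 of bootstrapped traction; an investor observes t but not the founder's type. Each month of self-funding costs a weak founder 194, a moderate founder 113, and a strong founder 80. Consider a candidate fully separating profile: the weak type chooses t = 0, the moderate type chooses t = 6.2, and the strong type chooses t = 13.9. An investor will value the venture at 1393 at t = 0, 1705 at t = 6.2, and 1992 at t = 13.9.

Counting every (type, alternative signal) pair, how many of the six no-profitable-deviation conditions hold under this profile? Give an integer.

Moderate (own payoff 1705 − 113×6.2 = 1004.4): to t=0 gives 1393 → profitable ✗; to t=13.9 gives 1992 − 113×13.9 = 421.3 → no gain ✓.
Strong (own payoff 1992 − 80×13.9 = 880): to t=0 gives 1393 → profitable ✗; to t=6.2 gives 1705 − 80×6.2 = 1209 → profitable ✗.
Weak (own payoff 1393): to t=6.2 gives 1705 − 194×6.2 = 502.2 → no gain ✓; to t=13.9 gives 1992 − 194×13.9 = -704.6 → no gain ✓.
3 of the 6 constraints hold; not an equilibrium.

3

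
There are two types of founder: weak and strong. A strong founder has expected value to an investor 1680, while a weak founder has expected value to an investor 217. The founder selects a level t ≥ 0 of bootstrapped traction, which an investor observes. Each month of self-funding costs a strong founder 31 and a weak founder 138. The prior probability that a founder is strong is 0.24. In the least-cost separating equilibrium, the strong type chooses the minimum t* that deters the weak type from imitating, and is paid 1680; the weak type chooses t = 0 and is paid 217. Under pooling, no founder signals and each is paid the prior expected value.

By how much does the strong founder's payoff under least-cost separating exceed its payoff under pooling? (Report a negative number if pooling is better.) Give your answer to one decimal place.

783.2

Least-cost separating signal: t* solves 217 = 1680 − 138·t*, so t* = (1680 − 217)/138 ≈ 10.6014.
Strong type's separating payoff: 1680 − 31 × t* = 1680 − 31 × (1680 − 217)/138 = 1680 − 45353/138 ≈ 1351.355.
Pooling payoff: 0.24 × 1680 + 0.76 × 217 = 568.12.
Difference: 1351.355 − 568.12 = 783.235, i.e. 783.2 to one decimal place.
The strong type prefers to separate.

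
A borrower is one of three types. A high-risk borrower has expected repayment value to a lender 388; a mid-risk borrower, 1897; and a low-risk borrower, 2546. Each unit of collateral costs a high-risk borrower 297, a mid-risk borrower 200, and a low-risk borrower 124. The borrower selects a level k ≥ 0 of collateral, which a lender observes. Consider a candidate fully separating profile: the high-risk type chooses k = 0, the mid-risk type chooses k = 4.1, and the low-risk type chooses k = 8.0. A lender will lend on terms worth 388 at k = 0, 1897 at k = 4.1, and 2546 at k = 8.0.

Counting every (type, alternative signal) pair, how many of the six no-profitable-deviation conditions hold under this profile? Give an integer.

5

High-risk (own payoff 388): to k=4.1 gives 1897 − 297×4.1 = 679.3 → profitable ✗; to k=8.0 gives 2546 − 297×8.0 = 170 → no gain ✓.
Mid-risk (own payoff 1897 − 200×4.1 = 1077): to k=0 gives 388 → no gain ✓; to k=8.0 gives 2546 − 200×8.0 = 946 → no gain ✓.
Low-risk (own payoff 2546 − 124×8.0 = 1554): to k=0 gives 388 → no gain ✓; to k=4.1 gives 1897 − 124×4.1 = 1388.6 → no gain ✓.
5 of the 6 constraints hold; not an equilibrium.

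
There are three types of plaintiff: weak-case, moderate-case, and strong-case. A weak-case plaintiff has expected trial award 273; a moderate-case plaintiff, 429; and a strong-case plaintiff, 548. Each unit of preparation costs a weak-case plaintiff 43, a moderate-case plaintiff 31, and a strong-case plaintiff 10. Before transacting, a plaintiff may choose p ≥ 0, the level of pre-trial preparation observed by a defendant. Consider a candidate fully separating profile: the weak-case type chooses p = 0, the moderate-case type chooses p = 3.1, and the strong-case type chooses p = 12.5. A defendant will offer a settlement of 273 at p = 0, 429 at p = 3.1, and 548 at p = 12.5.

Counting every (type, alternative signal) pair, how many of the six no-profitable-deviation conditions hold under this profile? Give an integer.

Weak-case (own payoff 273): to p=3.1 gives 429 − 43×3.1 = 295.7 → profitable ✗; to p=12.5 gives 548 − 43×12.5 = 10.5 → no gain ✓.
Strong-case (own payoff 548 − 10×12.5 = 423): to p=0 gives 273 → no gain ✓; to p=3.1 gives 429 − 10×3.1 = 398 → no gain ✓.
Moderate-case (own payoff 429 − 31×3.1 = 332.9): to p=0 gives 273 → no gain ✓; to p=12.5 gives 548 − 31×12.5 = 160.5 → no gain ✓.
5 of the 6 constraints hold; not an equilibrium.

5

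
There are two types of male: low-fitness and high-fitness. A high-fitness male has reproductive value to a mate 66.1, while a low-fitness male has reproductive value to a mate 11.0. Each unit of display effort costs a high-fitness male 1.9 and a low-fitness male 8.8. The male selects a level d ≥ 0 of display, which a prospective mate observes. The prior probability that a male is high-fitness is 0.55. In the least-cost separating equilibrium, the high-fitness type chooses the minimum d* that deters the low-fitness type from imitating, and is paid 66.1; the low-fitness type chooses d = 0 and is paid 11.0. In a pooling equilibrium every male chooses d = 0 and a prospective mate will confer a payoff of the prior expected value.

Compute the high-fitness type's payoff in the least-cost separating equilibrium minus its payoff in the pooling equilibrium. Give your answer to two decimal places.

Least-cost separating signal: d* solves 11.0 = 66.1 − 8.8·d*, so d* = (66.1 − 11.0)/8.8 ≈ 6.2614.
High-fitness type's separating payoff: 66.1 − 1.9 × d* = 66.1 − 1.9 × (66.1 − 11.0)/8.8 = 66.1 − 104.69/8.8 ≈ 54.2034.
Pooling payoff: 0.55 × 66.1 + 0.45 × 11.0 = 41.305.
Difference: 54.2034 − 41.305 = 12.8984, i.e. 12.90 to two decimal places.
The high-fitness type prefers to separate.

12.90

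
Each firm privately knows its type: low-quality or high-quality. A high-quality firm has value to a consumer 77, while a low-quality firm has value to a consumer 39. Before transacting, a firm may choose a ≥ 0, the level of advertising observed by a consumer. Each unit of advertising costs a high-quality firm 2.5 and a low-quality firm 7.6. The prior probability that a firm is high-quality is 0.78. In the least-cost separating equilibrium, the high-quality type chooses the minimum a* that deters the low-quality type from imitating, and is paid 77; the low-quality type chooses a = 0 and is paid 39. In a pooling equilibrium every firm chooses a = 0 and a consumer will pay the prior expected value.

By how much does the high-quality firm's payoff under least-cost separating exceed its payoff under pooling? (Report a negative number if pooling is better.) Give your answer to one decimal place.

Least-cost separating signal: a* solves 39 = 77 − 7.6·a*, so a* = (77 − 39)/7.6 = 5.
High-quality type's separating payoff: 77 − 2.5 × a* = 77 − 2.5 × (77 − 39)/7.6 = 77 − 95/7.6 = 64.5.
Pooling payoff: 0.78 × 77 + 0.22 × 39 = 68.64.
Difference: 64.5 − 68.64 = -4.14, i.e. -4.1 to one decimal place.
The high-quality type would prefer the pooling outcome.

-4.1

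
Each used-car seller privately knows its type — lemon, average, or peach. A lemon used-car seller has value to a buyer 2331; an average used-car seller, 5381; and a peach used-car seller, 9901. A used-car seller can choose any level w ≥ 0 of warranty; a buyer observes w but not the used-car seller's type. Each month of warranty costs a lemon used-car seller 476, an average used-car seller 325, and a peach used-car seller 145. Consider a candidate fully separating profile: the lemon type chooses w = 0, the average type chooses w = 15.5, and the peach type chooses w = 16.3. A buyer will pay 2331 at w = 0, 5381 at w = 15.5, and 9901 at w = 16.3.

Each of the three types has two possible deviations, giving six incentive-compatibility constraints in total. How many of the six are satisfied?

4

Lemon (own payoff 2331): to w=15.5 gives 5381 − 476×15.5 = -1997 → no gain ✓; to w=16.3 gives 9901 − 476×16.3 = 2142.2 → no gain ✓.
Peach (own payoff 9901 − 145×16.3 = 7537.5): to w=0 gives 2331 → no gain ✓; to w=15.5 gives 5381 − 145×15.5 = 3133.5 → no gain ✓.
Average (own payoff 5381 − 325×15.5 = 343.5): to w=0 gives 2331 → profitable ✗; to w=16.3 gives 9901 − 325×16.3 = 4603.5 → profitable ✗.
4 of the 6 constraints hold; not an equilibrium.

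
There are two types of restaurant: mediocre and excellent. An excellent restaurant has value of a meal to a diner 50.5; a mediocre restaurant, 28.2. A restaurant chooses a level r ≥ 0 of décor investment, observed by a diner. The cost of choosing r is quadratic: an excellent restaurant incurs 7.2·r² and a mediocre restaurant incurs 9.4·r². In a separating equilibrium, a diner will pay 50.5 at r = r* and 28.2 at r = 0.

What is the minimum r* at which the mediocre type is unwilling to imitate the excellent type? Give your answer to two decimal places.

1.54

The mediocre type at r = 0 receives 28.2; imitating at r* yields 50.5 − 9.4·r*².
Indifference: 28.2 = 50.5 − 9.4·r*², so r*² = (50.5 − 28.2) / 9.4 ≈ 2.3723.
r* = √2.3723 ≈ 1.54.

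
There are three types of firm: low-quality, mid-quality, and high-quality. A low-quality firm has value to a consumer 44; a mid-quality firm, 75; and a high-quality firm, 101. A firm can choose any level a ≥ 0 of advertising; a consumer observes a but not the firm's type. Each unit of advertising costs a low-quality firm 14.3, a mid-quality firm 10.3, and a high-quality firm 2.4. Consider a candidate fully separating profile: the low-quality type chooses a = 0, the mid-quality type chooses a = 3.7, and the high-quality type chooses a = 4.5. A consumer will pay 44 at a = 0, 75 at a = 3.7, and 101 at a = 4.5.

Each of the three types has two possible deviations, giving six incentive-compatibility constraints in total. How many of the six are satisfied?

Mid-quality (own payoff 75 − 10.3×3.7 = 36.89): to a=0 gives 44 → profitable ✗; to a=4.5 gives 101 − 10.3×4.5 = 54.65 → profitable ✗.
Low-quality (own payoff 44): to a=3.7 gives 75 − 14.3×3.7 = 22.09 → no gain ✓; to a=4.5 gives 101 − 14.3×4.5 = 36.65 → no gain ✓.
High-quality (own payoff 101 − 2.4×4.5 = 90.2): to a=0 gives 44 → no gain ✓; to a=3.7 gives 75 − 2.4×3.7 = 66.12 → no gain ✓.
4 of the 6 constraints hold; not an equilibrium.

4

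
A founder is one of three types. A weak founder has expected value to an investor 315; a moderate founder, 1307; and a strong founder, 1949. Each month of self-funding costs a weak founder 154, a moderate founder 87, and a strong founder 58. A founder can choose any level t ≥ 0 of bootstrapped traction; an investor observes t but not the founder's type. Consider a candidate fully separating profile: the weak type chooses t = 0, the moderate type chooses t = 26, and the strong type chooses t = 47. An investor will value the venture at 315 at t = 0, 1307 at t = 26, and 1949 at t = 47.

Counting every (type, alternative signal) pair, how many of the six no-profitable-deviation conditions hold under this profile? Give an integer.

3

Strong (own payoff 1949 − 58×47 = -777): to t=0 gives 315 → profitable ✗; to t=26 gives 1307 − 58×26 = -201 → profitable ✗.
Weak (own payoff 315): to t=26 gives 1307 − 154×26 = -2697 → no gain ✓; to t=47 gives 1949 − 154×47 = -5289 → no gain ✓.
Moderate (own payoff 1307 − 87×26 = -955): to t=0 gives 315 → profitable ✗; to t=47 gives 1949 − 87×47 = -2140 → no gain ✓.
3 of the 6 constraints hold; not an equilibrium.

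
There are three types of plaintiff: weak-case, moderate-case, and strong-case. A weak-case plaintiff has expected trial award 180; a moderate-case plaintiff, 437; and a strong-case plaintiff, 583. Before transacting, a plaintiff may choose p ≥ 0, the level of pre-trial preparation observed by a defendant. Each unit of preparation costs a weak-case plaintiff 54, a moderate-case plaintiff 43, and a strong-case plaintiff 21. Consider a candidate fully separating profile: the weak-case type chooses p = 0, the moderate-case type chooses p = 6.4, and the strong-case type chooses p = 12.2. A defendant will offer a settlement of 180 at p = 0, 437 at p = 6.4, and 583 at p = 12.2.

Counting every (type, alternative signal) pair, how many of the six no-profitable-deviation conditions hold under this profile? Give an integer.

5

Moderate-case (own payoff 437 − 43×6.4 = 161.8): to p=0 gives 180 → profitable ✗; to p=12.2 gives 583 − 43×12.2 = 58.4 → no gain ✓.
Weak-case (own payoff 180): to p=6.4 gives 437 − 54×6.4 = 91.4 → no gain ✓; to p=12.2 gives 583 − 54×12.2 = -75.8 → no gain ✓.
Strong-case (own payoff 583 − 21×12.2 = 326.8): to p=0 gives 180 → no gain ✓; to p=6.4 gives 437 − 21×6.4 = 302.6 → no gain ✓.
5 of the 6 constraints hold; not an equilibrium.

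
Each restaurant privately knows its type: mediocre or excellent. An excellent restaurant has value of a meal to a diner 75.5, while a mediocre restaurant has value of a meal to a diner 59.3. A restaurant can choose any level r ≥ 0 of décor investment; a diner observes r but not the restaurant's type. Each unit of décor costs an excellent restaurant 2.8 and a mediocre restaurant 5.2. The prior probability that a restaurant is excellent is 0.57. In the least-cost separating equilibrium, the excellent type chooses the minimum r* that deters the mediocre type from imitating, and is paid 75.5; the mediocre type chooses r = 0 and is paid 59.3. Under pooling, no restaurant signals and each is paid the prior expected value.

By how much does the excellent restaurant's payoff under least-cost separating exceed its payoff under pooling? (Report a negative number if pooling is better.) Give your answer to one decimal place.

-1.8

Least-cost separating signal: r* solves 59.3 = 75.5 − 5.2·r*, so r* = (75.5 − 59.3)/5.2 ≈ 3.1154.
Excellent type's separating payoff: 75.5 − 2.8 × r* = 75.5 − 2.8 × (75.5 − 59.3)/5.2 = 75.5 − 45.36/5.2 ≈ 66.777.
Pooling payoff: 0.57 × 75.5 + 0.43 × 59.3 = 68.534.
Difference: 66.777 − 68.534 = -1.757, i.e. -1.8 to one decimal place.
The excellent type would prefer the pooling outcome.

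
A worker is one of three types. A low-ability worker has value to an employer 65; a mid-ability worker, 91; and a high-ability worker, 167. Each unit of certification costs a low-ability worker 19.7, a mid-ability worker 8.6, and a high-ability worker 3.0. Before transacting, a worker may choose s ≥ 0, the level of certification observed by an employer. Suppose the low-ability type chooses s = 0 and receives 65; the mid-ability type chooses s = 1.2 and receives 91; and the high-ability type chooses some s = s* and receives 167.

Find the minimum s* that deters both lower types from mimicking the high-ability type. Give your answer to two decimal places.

10.04

Mid-ability type (on-path payoff 91 − 8.6×1.2 = 80.68) won't mimic when 80.68 ≥ 167 − 8.6·s*, i.e. s* ≥ 10.04.
Low-ability type (on-path payoff 65) won't mimic when 65 ≥ 167 − 19.7·s*, i.e. s* ≥ 5.18.
Both must hold, so s* = max(5.18, 10.04) = 10.04. The mid-ability type's constraint binds.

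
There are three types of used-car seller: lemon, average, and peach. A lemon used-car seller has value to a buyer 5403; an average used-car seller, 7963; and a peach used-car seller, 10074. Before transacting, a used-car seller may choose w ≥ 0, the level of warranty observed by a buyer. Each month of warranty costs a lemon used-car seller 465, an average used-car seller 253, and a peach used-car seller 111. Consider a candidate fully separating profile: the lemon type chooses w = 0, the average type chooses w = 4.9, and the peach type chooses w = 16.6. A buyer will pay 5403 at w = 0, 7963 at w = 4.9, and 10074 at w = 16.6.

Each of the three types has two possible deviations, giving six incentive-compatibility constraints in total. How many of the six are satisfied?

5

Lemon (own payoff 5403): to w=4.9 gives 7963 − 465×4.9 = 5684.5 → profitable ✗; to w=16.6 gives 10074 − 465×16.6 = 2355 → no gain ✓.
Average (own payoff 7963 − 253×4.9 = 6723.3): to w=0 gives 5403 → no gain ✓; to w=16.6 gives 10074 − 253×16.6 = 5874.2 → no gain ✓.
Peach (own payoff 10074 − 111×16.6 = 8231.4): to w=0 gives 5403 → no gain ✓; to w=4.9 gives 7963 − 111×4.9 = 7419.1 → no gain ✓.
5 of the 6 constraints hold; not an equilibrium.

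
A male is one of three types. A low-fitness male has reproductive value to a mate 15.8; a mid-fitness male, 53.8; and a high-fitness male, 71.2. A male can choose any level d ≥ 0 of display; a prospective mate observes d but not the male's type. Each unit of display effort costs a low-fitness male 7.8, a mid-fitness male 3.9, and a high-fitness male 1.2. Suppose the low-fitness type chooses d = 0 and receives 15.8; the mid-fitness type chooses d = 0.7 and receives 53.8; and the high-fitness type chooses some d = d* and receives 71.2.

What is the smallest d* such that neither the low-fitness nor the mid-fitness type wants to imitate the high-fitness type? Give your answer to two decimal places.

Low-fitness type (on-path payoff 15.8) won't mimic when 15.8 ≥ 71.2 − 7.8·d*, i.e. d* ≥ 7.10.
Mid-fitness type (on-path payoff 53.8 − 3.9×0.7 = 51.07) won't mimic when 51.07 ≥ 71.2 − 3.9·d*, i.e. d* ≥ 5.16.
Both must hold, so d* = max(7.10, 5.16) = 7.10. The low-fitness type's constraint binds.

7.10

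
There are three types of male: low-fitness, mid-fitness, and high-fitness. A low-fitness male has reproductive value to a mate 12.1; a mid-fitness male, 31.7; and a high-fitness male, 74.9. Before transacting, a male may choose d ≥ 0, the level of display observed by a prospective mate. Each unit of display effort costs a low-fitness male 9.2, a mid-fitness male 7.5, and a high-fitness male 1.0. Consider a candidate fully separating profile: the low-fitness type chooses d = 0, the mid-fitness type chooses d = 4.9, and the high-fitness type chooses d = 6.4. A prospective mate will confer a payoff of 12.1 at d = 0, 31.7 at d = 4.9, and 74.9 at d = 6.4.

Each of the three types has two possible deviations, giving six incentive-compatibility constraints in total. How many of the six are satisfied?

Low-fitness (own payoff 12.1): to d=4.9 gives 31.7 − 9.2×4.9 = -13.38 → no gain ✓; to d=6.4 gives 74.9 − 9.2×6.4 = 16.02 → profitable ✗.
Mid-fitness (own payoff 31.7 − 7.5×4.9 = -5.05): to d=0 gives 12.1 → profitable ✗; to d=6.4 gives 74.9 − 7.5×6.4 = 26.9 → profitable ✗.
High-fitness (own payoff 74.9 − 1.0×6.4 = 68.5): to d=0 gives 12.1 → no gain ✓; to d=4.9 gives 31.7 − 1.0×4.9 = 26.8 → no gain ✓.
3 of the 6 constraints hold; not an equilibrium.

3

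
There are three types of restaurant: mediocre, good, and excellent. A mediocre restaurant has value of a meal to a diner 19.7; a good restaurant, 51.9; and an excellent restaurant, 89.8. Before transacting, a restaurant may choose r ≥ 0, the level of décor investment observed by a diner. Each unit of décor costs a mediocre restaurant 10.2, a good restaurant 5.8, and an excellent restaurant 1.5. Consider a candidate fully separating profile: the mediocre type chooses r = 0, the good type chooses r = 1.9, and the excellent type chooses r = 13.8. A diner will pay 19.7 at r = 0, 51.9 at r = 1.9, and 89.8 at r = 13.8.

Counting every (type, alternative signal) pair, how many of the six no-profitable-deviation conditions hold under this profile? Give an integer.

5

Excellent (own payoff 89.8 − 1.5×13.8 = 69.1): to r=0 gives 19.7 → no gain ✓; to r=1.9 gives 51.9 − 1.5×1.9 = 49.05 → no gain ✓.
Mediocre (own payoff 19.7): to r=1.9 gives 51.9 − 10.2×1.9 = 32.52 → profitable ✗; to r=13.8 gives 89.8 − 10.2×13.8 = -50.96 → no gain ✓.
Good (own payoff 51.9 − 5.8×1.9 = 40.88): to r=0 gives 19.7 → no gain ✓; to r=13.8 gives 89.8 − 5.8×13.8 = 9.76 → no gain ✓.
5 of the 6 constraints hold; not an equilibrium.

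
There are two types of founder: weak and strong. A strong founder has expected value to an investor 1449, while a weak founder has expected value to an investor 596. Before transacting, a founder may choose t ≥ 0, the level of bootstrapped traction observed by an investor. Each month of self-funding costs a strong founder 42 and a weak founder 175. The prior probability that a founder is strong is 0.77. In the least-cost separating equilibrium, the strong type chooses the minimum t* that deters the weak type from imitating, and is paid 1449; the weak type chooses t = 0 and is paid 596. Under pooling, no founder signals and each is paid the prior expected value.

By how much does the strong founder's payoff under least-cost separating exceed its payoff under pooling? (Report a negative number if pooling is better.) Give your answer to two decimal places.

-8.53

Least-cost separating signal: t* solves 596 = 1449 − 175·t*, so t* = (1449 − 596)/175 ≈ 4.8743.
Strong type's separating payoff: 1449 − 42 × t* = 1449 − 42 × (1449 − 596)/175 = 1449 − 35826/175 = 1244.28.
Pooling payoff: 0.77 × 1449 + 0.23 × 596 = 1252.81.
Difference: 1244.28 − 1252.81 = -8.53.
The strong type would prefer the pooling outcome.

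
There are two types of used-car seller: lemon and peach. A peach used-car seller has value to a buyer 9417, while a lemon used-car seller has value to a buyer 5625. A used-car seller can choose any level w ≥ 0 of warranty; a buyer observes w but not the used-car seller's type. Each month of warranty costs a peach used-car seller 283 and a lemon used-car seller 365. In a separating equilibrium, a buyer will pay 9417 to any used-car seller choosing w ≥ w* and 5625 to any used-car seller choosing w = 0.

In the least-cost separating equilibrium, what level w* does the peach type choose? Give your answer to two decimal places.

A lemon used-car seller choosing w = 0 receives 5625.
Imitating at w* instead would pay 9417 at cost 365·w*, netting 9417 − 365·w*.
Indifference: 5625 = 9417 − 365·w*, so w* = (9417 − 5625) / 365 ≈ 10.39.
At w* the lemon type's incentive constraint just binds; the peach type strictly prefers w* since its per-unit cost is lower.

10.39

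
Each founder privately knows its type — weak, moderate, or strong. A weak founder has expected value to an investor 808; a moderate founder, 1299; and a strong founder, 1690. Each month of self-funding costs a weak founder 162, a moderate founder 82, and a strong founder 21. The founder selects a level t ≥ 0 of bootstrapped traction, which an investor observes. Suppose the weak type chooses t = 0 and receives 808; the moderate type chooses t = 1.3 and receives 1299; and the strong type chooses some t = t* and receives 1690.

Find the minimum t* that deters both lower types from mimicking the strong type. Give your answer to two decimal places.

Moderate type (on-path payoff 1299 − 82×1.3 = 1192.4) won't mimic when 1192.4 ≥ 1690 − 82·t*, i.e. t* ≥ 6.07.
Weak type (on-path payoff 808) won't mimic when 808 ≥ 1690 − 162·t*, i.e. t* ≥ 5.44.
Both must hold, so t* = max(5.44, 6.07) = 6.07. The moderate type's constraint binds.

6.07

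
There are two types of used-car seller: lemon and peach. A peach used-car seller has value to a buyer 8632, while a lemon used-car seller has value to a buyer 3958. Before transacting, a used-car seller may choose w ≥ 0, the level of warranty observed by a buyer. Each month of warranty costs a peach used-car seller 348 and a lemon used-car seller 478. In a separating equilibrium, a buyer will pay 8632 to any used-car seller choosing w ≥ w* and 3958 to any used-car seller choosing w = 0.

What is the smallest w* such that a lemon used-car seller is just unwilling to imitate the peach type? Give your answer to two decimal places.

A lemon used-car seller choosing w = 0 receives 3958.
Imitating at w* instead would pay 8632 at cost 478·w*, netting 8632 − 478·w*.
Indifference: 3958 = 8632 − 478·w*, so w* = (8632 − 3958) / 478 ≈ 9.78.
At w* the lemon type's incentive constraint just binds; the peach type strictly prefers w* since its per-unit cost is lower.

9.78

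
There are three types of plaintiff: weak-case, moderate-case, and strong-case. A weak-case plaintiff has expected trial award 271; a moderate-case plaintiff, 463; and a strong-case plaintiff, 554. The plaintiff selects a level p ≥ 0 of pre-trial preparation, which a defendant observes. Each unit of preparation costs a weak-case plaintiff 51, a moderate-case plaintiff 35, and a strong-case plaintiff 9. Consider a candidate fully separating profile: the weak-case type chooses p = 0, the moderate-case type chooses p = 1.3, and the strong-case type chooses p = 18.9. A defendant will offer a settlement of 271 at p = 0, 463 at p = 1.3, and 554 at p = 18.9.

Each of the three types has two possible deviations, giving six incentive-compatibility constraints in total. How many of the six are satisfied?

Strong-case (own payoff 554 − 9×18.9 = 383.9): to p=0 gives 271 → no gain ✓; to p=1.3 gives 463 − 9×1.3 = 451.3 → profitable ✗.
Moderate-case (own payoff 463 − 35×1.3 = 417.5): to p=0 gives 271 → no gain ✓; to p=18.9 gives 554 − 35×18.9 = -107.5 → no gain ✓.
Weak-case (own payoff 271): to p=1.3 gives 463 − 51×1.3 = 396.7 → profitable ✗; to p=18.9 gives 554 − 51×18.9 = -409.9 → no gain ✓.
4 of the 6 constraints hold; not an equilibrium.

4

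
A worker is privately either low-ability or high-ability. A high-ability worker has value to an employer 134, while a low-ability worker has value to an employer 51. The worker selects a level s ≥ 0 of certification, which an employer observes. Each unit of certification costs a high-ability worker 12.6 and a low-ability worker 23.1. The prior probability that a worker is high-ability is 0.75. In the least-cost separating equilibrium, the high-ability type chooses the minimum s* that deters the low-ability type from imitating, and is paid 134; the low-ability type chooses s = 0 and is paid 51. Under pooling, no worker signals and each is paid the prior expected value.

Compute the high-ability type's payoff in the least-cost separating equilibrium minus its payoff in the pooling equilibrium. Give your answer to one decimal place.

-24.5

Least-cost separating signal: s* solves 51 = 134 − 23.1·s*, so s* = (134 − 51)/23.1 ≈ 3.5931.
High-ability type's separating payoff: 134 − 12.6 × s* = 134 − 12.6 × (134 − 51)/23.1 = 134 − 1045.8/23.1 ≈ 88.727.
Pooling payoff: 0.75 × 134 + 0.25 × 51 = 113.25.
Difference: 88.727 − 113.25 = -24.523, i.e. -24.5 to one decimal place.
The high-ability type would prefer the pooling outcome.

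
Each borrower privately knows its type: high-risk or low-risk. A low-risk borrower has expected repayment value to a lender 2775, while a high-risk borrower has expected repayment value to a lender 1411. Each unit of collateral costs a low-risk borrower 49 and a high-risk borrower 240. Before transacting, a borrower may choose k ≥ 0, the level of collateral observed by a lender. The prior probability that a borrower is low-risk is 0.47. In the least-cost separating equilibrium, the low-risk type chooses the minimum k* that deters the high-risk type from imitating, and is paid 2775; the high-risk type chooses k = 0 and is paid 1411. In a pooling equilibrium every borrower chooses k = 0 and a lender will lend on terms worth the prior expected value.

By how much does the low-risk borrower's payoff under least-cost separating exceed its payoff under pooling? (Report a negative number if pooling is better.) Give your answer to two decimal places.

444.44

Least-cost separating signal: k* solves 1411 = 2775 − 240·k*, so k* = (2775 − 1411)/240 ≈ 5.6833.
Low-risk type's separating payoff: 2775 − 49 × k* = 2775 − 49 × (2775 − 1411)/240 = 2775 − 66836/240 ≈ 2496.5167.
Pooling payoff: 0.47 × 2775 + 0.53 × 1411 = 2052.08.
Difference: 2496.5167 − 2052.08 = 444.4367, i.e. 444.44 to two decimal places.
The low-risk type prefers to separate.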